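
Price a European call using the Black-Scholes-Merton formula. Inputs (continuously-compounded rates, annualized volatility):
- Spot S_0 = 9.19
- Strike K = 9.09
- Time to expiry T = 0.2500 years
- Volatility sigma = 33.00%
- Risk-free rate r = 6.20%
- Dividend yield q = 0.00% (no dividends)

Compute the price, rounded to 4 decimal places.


Answer: Price = 0.7239

Derivation:
d1 = (ln(S/K) + (r - q + 0.5*sigma^2) * T) / (sigma * sqrt(T)) = 0.24274866
d2 = d1 - sigma * sqrt(T) = 0.07774866
exp(-rT) = 0.98461951; exp(-qT) = 1.00000000
C = S_0 * exp(-qT) * N(d1) - K * exp(-rT) * N(d2)
N(d1) = 0.59589994; N(d2) = 0.53098601
C = 9.1900 * 1.00000000 * 0.59589994 - 9.0900 * 0.98461951 * 0.53098601 = 0.7239


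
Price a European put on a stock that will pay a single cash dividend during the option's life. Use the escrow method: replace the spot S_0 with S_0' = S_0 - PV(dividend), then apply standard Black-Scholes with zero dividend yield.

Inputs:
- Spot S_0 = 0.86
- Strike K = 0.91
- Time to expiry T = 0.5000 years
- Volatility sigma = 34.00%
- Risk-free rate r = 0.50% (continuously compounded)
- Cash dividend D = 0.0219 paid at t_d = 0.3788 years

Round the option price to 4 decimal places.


PV(D) = D * exp(-r * t_d) = 0.0219 * 0.99810779 = 0.02185856
S_0' = S_0 - PV(D) = 0.8600 - 0.02185856 = 0.83814144
d1 = (ln(S_0'/K) + (r + sigma^2/2)*T) / (sigma*sqrt(T)) = -0.21154027
d2 = d1 - sigma*sqrt(T) = -0.45195658
exp(-rT) = 0.99750312
N(-d1) = 0.58376715; N(-d2) = 0.67434987
P = K * exp(-rT) * N(-d2) - S_0' * N(-d1) = 0.9100 * 0.99750312 * 0.67434987 - 0.83814144 * 0.58376715 = 0.1228

Answer: Price = 0.1228


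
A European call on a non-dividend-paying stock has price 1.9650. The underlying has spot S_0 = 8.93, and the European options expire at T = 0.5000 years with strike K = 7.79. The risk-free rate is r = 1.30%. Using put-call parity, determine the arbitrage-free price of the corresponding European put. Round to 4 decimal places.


Answer: Put price = 0.7745

Derivation:
Put-call parity: C - P = S_0 * exp(-qT) - K * exp(-rT).
S_0 * exp(-qT) = 8.9300 * 1.00000000 = 8.93000000
K * exp(-rT) = 7.7900 * 0.99352108 = 7.73952921
P = C - S*exp(-qT) + K*exp(-rT)
P = 1.9650 - 8.93000000 + 7.73952921 = 0.7745


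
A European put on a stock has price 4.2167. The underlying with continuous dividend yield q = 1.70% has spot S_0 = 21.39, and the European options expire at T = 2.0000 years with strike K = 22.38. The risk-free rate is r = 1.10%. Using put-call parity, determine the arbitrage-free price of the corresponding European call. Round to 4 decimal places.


Put-call parity: C - P = S_0 * exp(-qT) - K * exp(-rT).
S_0 * exp(-qT) = 21.3900 * 0.96657150 = 20.67496448
K * exp(-rT) = 22.3800 * 0.97824024 = 21.89301646
C = P + S*exp(-qT) - K*exp(-rT)
C = 4.2167 + 20.67496448 - 21.89301646 = 2.9986

Answer: Call price = 2.9986


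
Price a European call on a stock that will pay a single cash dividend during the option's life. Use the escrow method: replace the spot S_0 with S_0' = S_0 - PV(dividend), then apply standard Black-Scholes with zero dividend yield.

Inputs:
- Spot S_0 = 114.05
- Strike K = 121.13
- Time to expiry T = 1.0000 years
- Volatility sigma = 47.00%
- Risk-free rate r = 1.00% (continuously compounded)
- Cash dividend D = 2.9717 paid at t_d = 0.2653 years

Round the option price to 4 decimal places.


Answer: Price = 17.3193

Derivation:
PV(D) = D * exp(-r * t_d) = 2.9717 * 0.99735052 = 2.96382653
S_0' = S_0 - PV(D) = 114.0500 - 2.96382653 = 111.08617347
d1 = (ln(S_0'/K) + (r + sigma^2/2)*T) / (sigma*sqrt(T)) = 0.07211040
d2 = d1 - sigma*sqrt(T) = -0.39788960
exp(-rT) = 0.99004983
N(d1) = 0.52874298; N(d2) = 0.34535578
C = S_0' * N(d1) - K * exp(-rT) * N(d2) = 111.08617347 * 0.52874298 - 121.1300 * 0.99004983 * 0.34535578 = 17.3193


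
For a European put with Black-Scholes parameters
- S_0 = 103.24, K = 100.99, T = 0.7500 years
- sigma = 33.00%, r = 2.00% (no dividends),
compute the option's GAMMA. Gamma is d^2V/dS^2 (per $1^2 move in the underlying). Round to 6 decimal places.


Answer: Gamma = 0.013029

Derivation:
d1 = 0.2724826388; d2 = -0.0133057444
phi(d1) = 0.3844037189; exp(-qT) = 1.0000000000; exp(-rT) = 0.9851119396
Gamma = exp(-qT) * phi(d1) / (S * sigma * sqrt(T)) = 1.0000000000 * 0.3844037189 / (103.2400 * 0.3300 * 0.8660254038) = 0.013029


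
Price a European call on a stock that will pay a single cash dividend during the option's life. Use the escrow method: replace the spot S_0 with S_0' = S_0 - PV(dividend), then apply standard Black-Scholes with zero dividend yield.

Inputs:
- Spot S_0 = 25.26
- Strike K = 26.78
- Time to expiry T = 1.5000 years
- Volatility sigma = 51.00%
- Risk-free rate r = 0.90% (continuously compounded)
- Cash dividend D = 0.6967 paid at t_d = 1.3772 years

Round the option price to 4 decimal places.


Answer: Price = 5.3678

Derivation:
PV(D) = D * exp(-r * t_d) = 0.6967 * 0.98768170 = 0.68811784
S_0' = S_0 - PV(D) = 25.2600 - 0.68811784 = 24.57188216
d1 = (ln(S_0'/K) + (r + sigma^2/2)*T) / (sigma*sqrt(T)) = 0.19615521
d2 = d1 - sigma*sqrt(T) = -0.42846467
exp(-rT) = 0.98659072
N(d1) = 0.57775566; N(d2) = 0.33415643
C = S_0' * N(d1) - K * exp(-rT) * N(d2) = 24.57188216 * 0.57775566 - 26.7800 * 0.98659072 * 0.33415643 = 5.3678


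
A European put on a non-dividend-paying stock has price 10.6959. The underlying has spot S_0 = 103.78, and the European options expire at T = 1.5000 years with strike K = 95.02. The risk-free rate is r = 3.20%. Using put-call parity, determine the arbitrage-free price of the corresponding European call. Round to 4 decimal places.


Answer: Call price = 23.9091

Derivation:
Put-call parity: C - P = S_0 * exp(-qT) - K * exp(-rT).
S_0 * exp(-qT) = 103.7800 * 1.00000000 = 103.78000000
K * exp(-rT) = 95.0200 * 0.95313379 = 90.56677245
C = P + S*exp(-qT) - K*exp(-rT)
C = 10.6959 + 103.78000000 - 90.56677245 = 23.9091


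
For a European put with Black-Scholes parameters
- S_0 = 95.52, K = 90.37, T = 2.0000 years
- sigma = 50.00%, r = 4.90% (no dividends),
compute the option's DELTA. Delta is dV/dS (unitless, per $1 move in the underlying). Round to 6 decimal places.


d1 = 0.5705266962; d2 = -0.1365800850
phi(d1) = 0.3390224706; exp(-qT) = 1.0000000000; exp(-rT) = 0.9066489038
N(-d1) = 0.2841602604
Delta = -exp(-qT) * N(-d1) = -1.0000000000 * 0.2841602604 = -0.284160

Answer: Delta = -0.284160


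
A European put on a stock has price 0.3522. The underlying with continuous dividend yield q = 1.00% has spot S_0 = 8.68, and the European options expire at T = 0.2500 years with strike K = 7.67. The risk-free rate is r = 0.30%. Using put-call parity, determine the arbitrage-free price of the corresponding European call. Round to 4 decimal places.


Put-call parity: C - P = S_0 * exp(-qT) - K * exp(-rT).
S_0 * exp(-qT) = 8.6800 * 0.99750312 = 8.65832710
K * exp(-rT) = 7.6700 * 0.99925028 = 7.66424966
C = P + S*exp(-qT) - K*exp(-rT)
C = 0.3522 + 8.65832710 - 7.66424966 = 1.3463

Answer: Call price = 1.3463


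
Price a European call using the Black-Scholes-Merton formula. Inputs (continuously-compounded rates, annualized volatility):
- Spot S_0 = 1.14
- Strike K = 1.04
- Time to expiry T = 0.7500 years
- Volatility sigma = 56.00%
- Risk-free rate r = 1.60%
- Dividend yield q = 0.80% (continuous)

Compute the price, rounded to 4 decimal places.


Answer: Price = 0.2639

Derivation:
d1 = (ln(S/K) + (r - q + 0.5*sigma^2) * T) / (sigma * sqrt(T)) = 0.44416288
d2 = d1 - sigma * sqrt(T) = -0.04081135
exp(-rT) = 0.98807171; exp(-qT) = 0.99401796
C = S_0 * exp(-qT) * N(d1) - K * exp(-rT) * N(d2)
N(d1) = 0.67153759; N(d2) = 0.48372315
C = 1.1400 * 0.99401796 * 0.67153759 - 1.0400 * 0.98807171 * 0.48372315 = 0.2639


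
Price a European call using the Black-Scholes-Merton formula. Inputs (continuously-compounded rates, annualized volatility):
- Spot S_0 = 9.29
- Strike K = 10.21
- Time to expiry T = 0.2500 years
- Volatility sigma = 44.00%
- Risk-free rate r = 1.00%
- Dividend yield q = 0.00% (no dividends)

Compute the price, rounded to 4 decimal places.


Answer: Price = 0.4787

Derivation:
d1 = (ln(S/K) + (r - q + 0.5*sigma^2) * T) / (sigma * sqrt(T)) = -0.30785945
d2 = d1 - sigma * sqrt(T) = -0.52785945
exp(-rT) = 0.99750312; exp(-qT) = 1.00000000
C = S_0 * exp(-qT) * N(d1) - K * exp(-rT) * N(d2)
N(d1) = 0.37909464; N(d2) = 0.29879844
C = 9.2900 * 1.00000000 * 0.37909464 - 10.2100 * 0.99750312 * 0.29879844 = 0.4787


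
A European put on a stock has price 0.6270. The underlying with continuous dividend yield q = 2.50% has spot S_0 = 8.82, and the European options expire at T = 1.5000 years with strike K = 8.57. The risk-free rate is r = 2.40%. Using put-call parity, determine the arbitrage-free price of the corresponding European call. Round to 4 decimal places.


Answer: Call price = 0.8554

Derivation:
Put-call parity: C - P = S_0 * exp(-qT) - K * exp(-rT).
S_0 * exp(-qT) = 8.8200 * 0.96319442 = 8.49537476
K * exp(-rT) = 8.5700 * 0.96464029 = 8.26696732
C = P + S*exp(-qT) - K*exp(-rT)
C = 0.6270 + 8.49537476 - 8.26696732 = 0.8554


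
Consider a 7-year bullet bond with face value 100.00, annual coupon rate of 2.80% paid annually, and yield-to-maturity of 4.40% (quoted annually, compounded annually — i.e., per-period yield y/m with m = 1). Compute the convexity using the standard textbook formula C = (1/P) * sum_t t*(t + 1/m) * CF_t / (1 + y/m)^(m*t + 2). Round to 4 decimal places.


Answer: Convexity = 45.7511

Derivation:
Coupon per period c = face * coupon_rate / m = 2.800000
Periods per year m = 1; per-period yield y/m = 0.044000
Number of cashflows N = 7
Cashflows (t years, CF_t, discount factor 1/(1+y/m)^(m*t), PV):
  t = 1.0000: CF_t = 2.800000, DF = 0.957854, PV = 2.681992
  t = 2.0000: CF_t = 2.800000, DF = 0.917485, PV = 2.568958
  t = 3.0000: CF_t = 2.800000, DF = 0.878817, PV = 2.460688
  t = 4.0000: CF_t = 2.800000, DF = 0.841779, PV = 2.356981
  t = 5.0000: CF_t = 2.800000, DF = 0.806302, PV = 2.257644
  t = 6.0000: CF_t = 2.800000, DF = 0.772320, PV = 2.162495
  t = 7.0000: CF_t = 102.800000, DF = 0.739770, PV = 76.048320
Price P = sum_t PV_t = 90.537078
Convexity numerator sum_t t*(t + 1/m) * CF_t / (1+y/m)^(m*t + 2):
  t = 1.0000: term = 4.921376
  t = 2.0000: term = 14.141885
  t = 3.0000: term = 27.091733
  t = 4.0000: term = 43.249893
  t = 5.0000: term = 62.140651
  t = 6.0000: term = 83.330374
  t = 7.0000: term = 3907.299067
Convexity = (1/P) * sum = 4142.174978 / 90.537078 = 45.751145


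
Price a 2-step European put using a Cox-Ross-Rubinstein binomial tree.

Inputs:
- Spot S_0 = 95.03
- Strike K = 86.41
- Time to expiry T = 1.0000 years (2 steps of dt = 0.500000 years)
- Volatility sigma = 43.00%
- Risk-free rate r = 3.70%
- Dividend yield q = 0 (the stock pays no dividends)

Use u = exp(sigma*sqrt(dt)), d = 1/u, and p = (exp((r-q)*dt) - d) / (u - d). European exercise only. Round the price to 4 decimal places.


dt = T/N = 0.500000
u = exp(sigma*sqrt(dt)) = 1.355345; d = 1/u = 0.737820
p = (exp((r-q)*dt) - d) / (u - d) = 0.454803
Discount per step: exp(-r*dt) = 0.981670
Stock lattice S(k, i) with i counting down-moves:
  k=0: S(0,0) = 95.0300
  k=1: S(1,0) = 128.7984; S(1,1) = 70.1150
  k=2: S(2,0) = 174.5663; S(2,1) = 95.0300; S(2,2) = 51.7322
Terminal payoffs V(N, i) = max(K - S_T, 0):
  V(2,0) = 0.000000; V(2,1) = 0.000000; V(2,2) = 34.677780
Backward induction: V(k, i) = exp(-r*dt) * [p * V(k+1, i) + (1-p) * V(k+1, i+1)].
  V(1,0) = exp(-r*dt) * [p*0.000000 + (1-p)*0.000000] = 0.000000
  V(1,1) = exp(-r*dt) * [p*0.000000 + (1-p)*34.677780] = 18.559658
  V(0,0) = exp(-r*dt) * [p*0.000000 + (1-p)*18.559658] = 9.933188

Answer: Price = V(0,0) = 9.9332


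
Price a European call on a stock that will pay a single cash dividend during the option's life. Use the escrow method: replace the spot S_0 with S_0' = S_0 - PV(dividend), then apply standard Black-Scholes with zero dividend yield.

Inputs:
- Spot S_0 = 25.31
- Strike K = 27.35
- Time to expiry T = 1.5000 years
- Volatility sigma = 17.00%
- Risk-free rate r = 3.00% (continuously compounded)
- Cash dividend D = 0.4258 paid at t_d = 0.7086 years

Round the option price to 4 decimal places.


PV(D) = D * exp(-r * t_d) = 0.4258 * 0.97896636 = 0.41684388
S_0' = S_0 - PV(D) = 25.3100 - 0.41684388 = 24.89315612
d1 = (ln(S_0'/K) + (r + sigma^2/2)*T) / (sigma*sqrt(T)) = -0.13183354
d2 = d1 - sigma*sqrt(T) = -0.34004017
exp(-rT) = 0.95599748
N(d1) = 0.44755798; N(d2) = 0.36691314
C = S_0' * N(d1) - K * exp(-rT) * N(d2) = 24.89315612 * 0.44755798 - 27.3500 * 0.95599748 * 0.36691314 = 1.5476

Answer: Price = 1.5476


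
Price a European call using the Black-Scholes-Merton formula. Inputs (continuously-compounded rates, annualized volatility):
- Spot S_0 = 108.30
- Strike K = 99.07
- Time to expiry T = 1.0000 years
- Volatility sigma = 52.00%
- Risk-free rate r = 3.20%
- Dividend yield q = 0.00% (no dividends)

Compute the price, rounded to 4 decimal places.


Answer: Price = 27.6764

Derivation:
d1 = (ln(S/K) + (r - q + 0.5*sigma^2) * T) / (sigma * sqrt(T)) = 0.49284324
d2 = d1 - sigma * sqrt(T) = -0.02715676
exp(-rT) = 0.96850658; exp(-qT) = 1.00000000
C = S_0 * exp(-qT) * N(d1) - K * exp(-rT) * N(d2)
N(d1) = 0.68893832; N(d2) = 0.48916735
C = 108.3000 * 1.00000000 * 0.68893832 - 99.0700 * 0.96850658 * 0.48916735 = 27.6764


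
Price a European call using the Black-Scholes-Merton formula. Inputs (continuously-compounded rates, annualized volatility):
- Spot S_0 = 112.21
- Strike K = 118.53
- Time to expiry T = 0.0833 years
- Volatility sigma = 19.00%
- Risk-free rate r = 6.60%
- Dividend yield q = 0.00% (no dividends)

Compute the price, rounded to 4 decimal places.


d1 = (ln(S/K) + (r - q + 0.5*sigma^2) * T) / (sigma * sqrt(T)) = -0.87153467
d2 = d1 - sigma * sqrt(T) = -0.92637198
exp(-rT) = 0.99451729; exp(-qT) = 1.00000000
C = S_0 * exp(-qT) * N(d1) - K * exp(-rT) * N(d2)
N(d1) = 0.19173114; N(d2) = 0.17712635
C = 112.2100 * 1.00000000 * 0.19173114 - 118.5300 * 0.99451729 * 0.17712635 = 0.6345

Answer: Price = 0.6345


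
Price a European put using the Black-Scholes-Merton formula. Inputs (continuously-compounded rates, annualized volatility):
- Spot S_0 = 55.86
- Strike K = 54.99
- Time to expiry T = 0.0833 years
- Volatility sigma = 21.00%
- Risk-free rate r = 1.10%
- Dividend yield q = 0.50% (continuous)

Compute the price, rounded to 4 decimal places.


Answer: Price = 0.9380

Derivation:
d1 = (ln(S/K) + (r - q + 0.5*sigma^2) * T) / (sigma * sqrt(T)) = 0.29753965
d2 = d1 - sigma * sqrt(T) = 0.23693000
exp(-rT) = 0.99908412; exp(-qT) = 0.99958359
P = K * exp(-rT) * N(-d2) - S_0 * exp(-qT) * N(-d1)
N(-d1) = 0.38302727; N(-d2) = 0.40635555
P = 54.9900 * 0.99908412 * 0.40635555 - 55.8600 * 0.99958359 * 0.38302727 = 0.9380


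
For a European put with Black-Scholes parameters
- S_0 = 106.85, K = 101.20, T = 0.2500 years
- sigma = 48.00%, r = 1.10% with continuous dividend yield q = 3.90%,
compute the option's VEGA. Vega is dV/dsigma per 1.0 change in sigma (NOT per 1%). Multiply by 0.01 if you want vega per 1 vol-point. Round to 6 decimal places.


Answer: Vega = 20.071148

Derivation:
d1 = 0.3171967705; d2 = 0.0771967705
phi(d1) = 0.3793691912; exp(-qT) = 0.9902973771; exp(-rT) = 0.9972537778
Vega = S * exp(-qT) * phi(d1) * sqrt(T) = 106.8500 * 0.9902973771 * 0.3793691912 * 0.5000000000 = 20.071148


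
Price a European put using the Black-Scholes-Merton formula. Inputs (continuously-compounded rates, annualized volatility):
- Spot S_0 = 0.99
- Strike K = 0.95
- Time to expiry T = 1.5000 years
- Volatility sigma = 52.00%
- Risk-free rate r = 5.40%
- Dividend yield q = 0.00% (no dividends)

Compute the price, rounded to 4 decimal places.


Answer: Price = 0.1803

Derivation:
d1 = (ln(S/K) + (r - q + 0.5*sigma^2) * T) / (sigma * sqrt(T)) = 0.51037782
d2 = d1 - sigma * sqrt(T) = -0.12648952
exp(-rT) = 0.92219369; exp(-qT) = 1.00000000
P = K * exp(-rT) * N(-d2) - S_0 * exp(-qT) * N(-d1)
N(-d1) = 0.30489340; N(-d2) = 0.55032778
P = 0.9500 * 0.92219369 * 0.55032778 - 0.9900 * 1.00000000 * 0.30489340 = 0.1803


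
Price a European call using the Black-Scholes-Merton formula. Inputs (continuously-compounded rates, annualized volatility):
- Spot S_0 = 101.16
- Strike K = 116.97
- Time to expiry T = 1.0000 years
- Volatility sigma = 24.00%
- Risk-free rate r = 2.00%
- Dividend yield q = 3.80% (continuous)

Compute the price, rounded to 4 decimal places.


d1 = (ln(S/K) + (r - q + 0.5*sigma^2) * T) / (sigma * sqrt(T)) = -0.56005862
d2 = d1 - sigma * sqrt(T) = -0.80005862
exp(-rT) = 0.98019867; exp(-qT) = 0.96271294
C = S_0 * exp(-qT) * N(d1) - K * exp(-rT) * N(d2)
N(d1) = 0.28771973; N(d2) = 0.21183842
C = 101.1600 * 0.96271294 * 0.28771973 - 116.9700 * 0.98019867 * 0.21183842 = 3.7324

Answer: Price = 3.7324


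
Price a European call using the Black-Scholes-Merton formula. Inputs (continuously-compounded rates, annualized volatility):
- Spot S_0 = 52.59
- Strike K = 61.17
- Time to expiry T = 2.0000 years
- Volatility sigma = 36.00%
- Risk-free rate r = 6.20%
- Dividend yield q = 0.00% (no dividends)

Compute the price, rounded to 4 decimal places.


Answer: Price = 10.0042

Derivation:
d1 = (ln(S/K) + (r - q + 0.5*sigma^2) * T) / (sigma * sqrt(T)) = 0.20126835
d2 = d1 - sigma * sqrt(T) = -0.30784853
exp(-rT) = 0.88337984; exp(-qT) = 1.00000000
C = S_0 * exp(-qT) * N(d1) - K * exp(-rT) * N(d2)
N(d1) = 0.57975562; N(d2) = 0.37909879
C = 52.5900 * 1.00000000 * 0.57975562 - 61.1700 * 0.88337984 * 0.37909879 = 10.0042


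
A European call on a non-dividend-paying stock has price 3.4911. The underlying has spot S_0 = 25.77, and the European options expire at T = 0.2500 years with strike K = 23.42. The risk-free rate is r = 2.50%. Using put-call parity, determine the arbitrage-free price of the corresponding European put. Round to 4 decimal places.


Put-call parity: C - P = S_0 * exp(-qT) - K * exp(-rT).
S_0 * exp(-qT) = 25.7700 * 1.00000000 = 25.77000000
K * exp(-rT) = 23.4200 * 0.99376949 = 23.27408147
P = C - S*exp(-qT) + K*exp(-rT)
P = 3.4911 - 25.77000000 + 23.27408147 = 0.9952

Answer: Put price = 0.9952


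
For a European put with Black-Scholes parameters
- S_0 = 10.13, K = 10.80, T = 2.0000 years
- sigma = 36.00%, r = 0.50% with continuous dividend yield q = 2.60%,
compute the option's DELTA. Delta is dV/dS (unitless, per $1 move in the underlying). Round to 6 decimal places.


d1 = 0.0462667512; d2 = -0.4628501313
phi(d1) = 0.3985155185; exp(-qT) = 0.9493288668; exp(-rT) = 0.9900498337
N(-d1) = 0.4815488198
Delta = -exp(-qT) * N(-d1) = -0.9493288668 * 0.4815488198 = -0.457148

Answer: Delta = -0.457148


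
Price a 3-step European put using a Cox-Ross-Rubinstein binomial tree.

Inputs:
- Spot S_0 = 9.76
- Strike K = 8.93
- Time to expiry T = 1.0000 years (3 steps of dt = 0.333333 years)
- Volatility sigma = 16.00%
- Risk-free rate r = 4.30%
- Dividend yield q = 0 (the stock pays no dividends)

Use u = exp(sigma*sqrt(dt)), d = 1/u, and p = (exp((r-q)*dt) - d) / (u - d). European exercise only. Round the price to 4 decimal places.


dt = T/N = 0.333333
u = exp(sigma*sqrt(dt)) = 1.096777; d = 1/u = 0.911762
p = (exp((r-q)*dt) - d) / (u - d) = 0.554951
Discount per step: exp(-r*dt) = 0.985769
Stock lattice S(k, i) with i counting down-moves:
  k=0: S(0,0) = 9.7600
  k=1: S(1,0) = 10.7045; S(1,1) = 8.8988
  k=2: S(2,0) = 11.7405; S(2,1) = 9.7600; S(2,2) = 8.1136
  k=3: S(3,0) = 12.8767; S(3,1) = 10.7045; S(3,2) = 8.8988; S(3,3) = 7.3977
Terminal payoffs V(N, i) = max(K - S_T, 0):
  V(3,0) = 0.000000; V(3,1) = 0.000000; V(3,2) = 0.031201; V(3,3) = 1.532336
Backward induction: V(k, i) = exp(-r*dt) * [p * V(k+1, i) + (1-p) * V(k+1, i+1)].
  V(2,0) = exp(-r*dt) * [p*0.000000 + (1-p)*0.000000] = 0.000000
  V(2,1) = exp(-r*dt) * [p*0.000000 + (1-p)*0.031201] = 0.013688
  V(2,2) = exp(-r*dt) * [p*0.031201 + (1-p)*1.532336] = 0.689327
  V(1,0) = exp(-r*dt) * [p*0.000000 + (1-p)*0.013688] = 0.006005
  V(1,1) = exp(-r*dt) * [p*0.013688 + (1-p)*0.689327] = 0.309906
  V(0,0) = exp(-r*dt) * [p*0.006005 + (1-p)*0.309906] = 0.139246

Answer: Price = V(0,0) = 0.1392


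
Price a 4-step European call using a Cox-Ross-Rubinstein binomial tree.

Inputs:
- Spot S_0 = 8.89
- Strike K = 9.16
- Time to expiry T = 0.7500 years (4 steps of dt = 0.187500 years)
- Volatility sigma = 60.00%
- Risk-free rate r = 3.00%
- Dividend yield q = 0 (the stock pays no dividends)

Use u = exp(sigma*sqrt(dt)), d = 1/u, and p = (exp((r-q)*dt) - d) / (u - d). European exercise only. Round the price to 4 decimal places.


Answer: Price = V(0,0) = 1.7320

Derivation:
dt = T/N = 0.187500
u = exp(sigma*sqrt(dt)) = 1.296681; d = 1/u = 0.771200
p = (exp((r-q)*dt) - d) / (u - d) = 0.446146
Discount per step: exp(-r*dt) = 0.994391
Stock lattice S(k, i) with i counting down-moves:
  k=0: S(0,0) = 8.8900
  k=1: S(1,0) = 11.5275; S(1,1) = 6.8560
  k=2: S(2,0) = 14.9475; S(2,1) = 8.8900; S(2,2) = 5.2873
  k=3: S(3,0) = 19.3821; S(3,1) = 11.5275; S(3,2) = 6.8560; S(3,3) = 4.0776
  k=4: S(4,0) = 25.1324; S(4,1) = 14.9475; S(4,2) = 8.8900; S(4,3) = 5.2873; S(4,4) = 3.1446
Terminal payoffs V(N, i) = max(S_T - K, 0):
  V(4,0) = 15.972392; V(4,1) = 5.787474; V(4,2) = 0.000000; V(4,3) = 0.000000; V(4,4) = 0.000000
Backward induction: V(k, i) = exp(-r*dt) * [p * V(k+1, i) + (1-p) * V(k+1, i+1)].
  V(3,0) = exp(-r*dt) * [p*15.972392 + (1-p)*5.787474] = 10.273479
  V(3,1) = exp(-r*dt) * [p*5.787474 + (1-p)*0.000000] = 2.567573
  V(3,2) = exp(-r*dt) * [p*0.000000 + (1-p)*0.000000] = 0.000000
  V(3,3) = exp(-r*dt) * [p*0.000000 + (1-p)*0.000000] = 0.000000
  V(2,0) = exp(-r*dt) * [p*10.273479 + (1-p)*2.567573] = 5.971843
  V(2,1) = exp(-r*dt) * [p*2.567573 + (1-p)*0.000000] = 1.139086
  V(2,2) = exp(-r*dt) * [p*0.000000 + (1-p)*0.000000] = 0.000000
  V(1,0) = exp(-r*dt) * [p*5.971843 + (1-p)*1.139086] = 3.276716
  V(1,1) = exp(-r*dt) * [p*1.139086 + (1-p)*0.000000] = 0.505348
  V(0,0) = exp(-r*dt) * [p*3.276716 + (1-p)*0.505348] = 1.732012


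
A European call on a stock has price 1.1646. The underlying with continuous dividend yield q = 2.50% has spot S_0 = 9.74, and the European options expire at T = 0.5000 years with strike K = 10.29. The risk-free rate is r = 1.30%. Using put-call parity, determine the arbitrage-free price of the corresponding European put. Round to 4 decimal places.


Put-call parity: C - P = S_0 * exp(-qT) - K * exp(-rT).
S_0 * exp(-qT) = 9.7400 * 0.98757780 = 9.61900778
K * exp(-rT) = 10.2900 * 0.99352108 = 10.22333191
P = C - S*exp(-qT) + K*exp(-rT)
P = 1.1646 - 9.61900778 + 10.22333191 = 1.7689

Answer: Put price = 1.7689


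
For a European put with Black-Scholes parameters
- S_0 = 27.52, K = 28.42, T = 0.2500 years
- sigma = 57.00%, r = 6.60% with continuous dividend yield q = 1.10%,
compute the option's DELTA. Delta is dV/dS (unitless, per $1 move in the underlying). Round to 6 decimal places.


Answer: Delta = -0.467693

Derivation:
d1 = 0.0778329488; d2 = -0.2071670512
phi(d1) = 0.3977357189; exp(-qT) = 0.9972537778; exp(-rT) = 0.9836353794
N(-d1) = 0.4689804683
Delta = -exp(-qT) * N(-d1) = -0.9972537778 * 0.4689804683 = -0.467693


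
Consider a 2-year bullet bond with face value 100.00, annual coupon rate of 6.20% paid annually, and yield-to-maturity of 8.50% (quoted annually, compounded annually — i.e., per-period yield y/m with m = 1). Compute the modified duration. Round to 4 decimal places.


Coupon per period c = face * coupon_rate / m = 6.200000
Periods per year m = 1; per-period yield y/m = 0.085000
Number of cashflows N = 2
Cashflows (t years, CF_t, discount factor 1/(1+y/m)^(m*t), PV):
  t = 1.0000: CF_t = 6.200000, DF = 0.921659, PV = 5.714286
  t = 2.0000: CF_t = 106.200000, DF = 0.849455, PV = 90.212151
Price P = sum_t PV_t = 95.926437
First compute Macaulay numerator sum_t t * PV_t:
  t * PV_t at t = 1.0000: 5.714286
  t * PV_t at t = 2.0000: 180.424303
Macaulay duration D = 186.138589 / 95.926437 = 1.940431
Modified duration = D / (1 + y/m) = 1.940431 / (1 + 0.085000) = 1.788415

Answer: Modified duration = 1.7884


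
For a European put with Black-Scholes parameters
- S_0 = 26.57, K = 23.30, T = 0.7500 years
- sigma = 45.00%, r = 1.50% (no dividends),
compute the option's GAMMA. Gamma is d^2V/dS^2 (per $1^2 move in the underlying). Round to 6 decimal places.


Answer: Gamma = 0.032923

Derivation:
d1 = 0.5607146248; d2 = 0.1710031931
phi(d1) = 0.3409092458; exp(-qT) = 1.0000000000; exp(-rT) = 0.9888130446
Gamma = exp(-qT) * phi(d1) / (S * sigma * sqrt(T)) = 1.0000000000 * 0.3409092458 / (26.5700 * 0.4500 * 0.8660254038) = 0.032923


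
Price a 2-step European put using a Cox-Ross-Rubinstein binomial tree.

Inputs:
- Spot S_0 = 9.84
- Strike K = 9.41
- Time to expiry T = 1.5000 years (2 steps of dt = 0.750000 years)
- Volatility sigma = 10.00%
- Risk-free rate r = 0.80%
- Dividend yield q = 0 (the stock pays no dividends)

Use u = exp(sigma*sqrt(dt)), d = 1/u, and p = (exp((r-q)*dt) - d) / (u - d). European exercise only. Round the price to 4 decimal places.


Answer: Price = V(0,0) = 0.2659

Derivation:
dt = T/N = 0.750000
u = exp(sigma*sqrt(dt)) = 1.090463; d = 1/u = 0.917042
p = (exp((r-q)*dt) - d) / (u - d) = 0.513065
Discount per step: exp(-r*dt) = 0.994018
Stock lattice S(k, i) with i counting down-moves:
  k=0: S(0,0) = 9.8400
  k=1: S(1,0) = 10.7302; S(1,1) = 9.0237
  k=2: S(2,0) = 11.7008; S(2,1) = 9.8400; S(2,2) = 8.2751
Terminal payoffs V(N, i) = max(K - S_T, 0):
  V(2,0) = 0.000000; V(2,1) = 0.000000; V(2,2) = 1.134903
Backward induction: V(k, i) = exp(-r*dt) * [p * V(k+1, i) + (1-p) * V(k+1, i+1)].
  V(1,0) = exp(-r*dt) * [p*0.000000 + (1-p)*0.000000] = 0.000000
  V(1,1) = exp(-r*dt) * [p*0.000000 + (1-p)*1.134903] = 0.549319
  V(0,0) = exp(-r*dt) * [p*0.000000 + (1-p)*0.549319] = 0.265883


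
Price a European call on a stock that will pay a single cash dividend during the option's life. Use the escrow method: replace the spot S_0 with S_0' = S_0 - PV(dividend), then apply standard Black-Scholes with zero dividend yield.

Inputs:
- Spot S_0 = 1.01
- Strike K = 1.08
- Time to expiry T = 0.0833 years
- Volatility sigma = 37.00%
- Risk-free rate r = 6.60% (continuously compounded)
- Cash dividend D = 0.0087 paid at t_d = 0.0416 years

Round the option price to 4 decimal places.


PV(D) = D * exp(-r * t_d) = 0.0087 * 0.99725817 = 0.00867615
S_0' = S_0 - PV(D) = 1.0100 - 0.00867615 = 1.00132385
d1 = (ln(S_0'/K) + (r + sigma^2/2)*T) / (sigma*sqrt(T)) = -0.60342093
d2 = d1 - sigma*sqrt(T) = -0.71020937
exp(-rT) = 0.99451729
N(d1) = 0.27311435; N(d2) = 0.23878716
C = S_0' * N(d1) - K * exp(-rT) * N(d2) = 1.00132385 * 0.27311435 - 1.0800 * 0.99451729 * 0.23878716 = 0.0170

Answer: Price = 0.0170


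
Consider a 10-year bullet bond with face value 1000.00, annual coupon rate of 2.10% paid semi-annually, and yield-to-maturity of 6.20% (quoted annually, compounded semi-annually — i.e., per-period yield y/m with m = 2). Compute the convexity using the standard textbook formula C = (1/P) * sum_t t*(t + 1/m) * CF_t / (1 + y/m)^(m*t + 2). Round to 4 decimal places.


Answer: Convexity = 83.7676

Derivation:
Coupon per period c = face * coupon_rate / m = 10.500000
Periods per year m = 2; per-period yield y/m = 0.031000
Number of cashflows N = 20
Cashflows (t years, CF_t, discount factor 1/(1+y/m)^(m*t), PV):
  t = 0.5000: CF_t = 10.500000, DF = 0.969932, PV = 10.184287
  t = 1.0000: CF_t = 10.500000, DF = 0.940768, PV = 9.878067
  t = 1.5000: CF_t = 10.500000, DF = 0.912481, PV = 9.581054
  t = 2.0000: CF_t = 10.500000, DF = 0.885045, PV = 9.292972
  t = 2.5000: CF_t = 10.500000, DF = 0.858434, PV = 9.013552
  t = 3.0000: CF_t = 10.500000, DF = 0.832622, PV = 8.742534
  t = 3.5000: CF_t = 10.500000, DF = 0.807587, PV = 8.479664
  t = 4.0000: CF_t = 10.500000, DF = 0.783305, PV = 8.224698
  t = 4.5000: CF_t = 10.500000, DF = 0.759752, PV = 7.977399
  t = 5.0000: CF_t = 10.500000, DF = 0.736908, PV = 7.737535
  t = 5.5000: CF_t = 10.500000, DF = 0.714751, PV = 7.504884
  t = 6.0000: CF_t = 10.500000, DF = 0.693260, PV = 7.279228
  t = 6.5000: CF_t = 10.500000, DF = 0.672415, PV = 7.060357
  t = 7.0000: CF_t = 10.500000, DF = 0.652197, PV = 6.848067
  t = 7.5000: CF_t = 10.500000, DF = 0.632587, PV = 6.642160
  t = 8.0000: CF_t = 10.500000, DF = 0.613566, PV = 6.442444
  t = 8.5000: CF_t = 10.500000, DF = 0.595117, PV = 6.248733
  t = 9.0000: CF_t = 10.500000, DF = 0.577224, PV = 6.060847
  t = 9.5000: CF_t = 10.500000, DF = 0.559868, PV = 5.878610
  t = 10.0000: CF_t = 1010.500000, DF = 0.543034, PV = 548.735443
Price P = sum_t PV_t = 697.812535
Convexity numerator sum_t t*(t + 1/m) * CF_t / (1+y/m)^(m*t + 2):
  t = 0.5000: term = 4.790527
  t = 1.0000: term = 13.939458
  t = 1.5000: term = 27.040656
  t = 2.0000: term = 43.712668
  t = 2.5000: term = 63.597480
  t = 3.0000: term = 86.359332
  t = 3.5000: term = 111.683585
  t = 4.0000: term = 139.275636
  t = 4.5000: term = 168.859889
  t = 5.0000: term = 200.178767
  t = 5.5000: term = 232.991775
  t = 6.0000: term = 267.074603
  t = 6.5000: term = 302.218271
  t = 7.0000: term = 338.228312
  t = 7.5000: term = 374.923998
  t = 8.0000: term = 412.137599
  t = 8.5000: term = 449.713675
  t = 9.0000: term = 487.508406
  t = 9.5000: term = 525.388949
  t = 10.0000: term = 54204.454816
Convexity = (1/P) * sum = 58454.078403 / 697.812535 = 83.767596


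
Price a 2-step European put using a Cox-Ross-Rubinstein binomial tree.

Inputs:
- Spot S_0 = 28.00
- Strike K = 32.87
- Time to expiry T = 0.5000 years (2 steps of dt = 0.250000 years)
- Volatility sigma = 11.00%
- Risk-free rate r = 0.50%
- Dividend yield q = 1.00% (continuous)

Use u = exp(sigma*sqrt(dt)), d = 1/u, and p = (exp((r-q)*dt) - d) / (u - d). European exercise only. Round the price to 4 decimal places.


Answer: Price = V(0,0) = 4.9276

Derivation:
dt = T/N = 0.250000
u = exp(sigma*sqrt(dt)) = 1.056541; d = 1/u = 0.946485
p = (exp((r-q)*dt) - d) / (u - d) = 0.474903
Discount per step: exp(-r*dt) = 0.998751
Stock lattice S(k, i) with i counting down-moves:
  k=0: S(0,0) = 28.0000
  k=1: S(1,0) = 29.5831; S(1,1) = 26.5016
  k=2: S(2,0) = 31.2558; S(2,1) = 28.0000; S(2,2) = 25.0834
Terminal payoffs V(N, i) = max(K - S_T, 0):
  V(2,0) = 1.614214; V(2,1) = 4.870000; V(2,2) = 7.786644
Backward induction: V(k, i) = exp(-r*dt) * [p * V(k+1, i) + (1-p) * V(k+1, i+1)].
  V(1,0) = exp(-r*dt) * [p*1.614214 + (1-p)*4.870000] = 3.319666
  V(1,1) = exp(-r*dt) * [p*4.870000 + (1-p)*7.786644] = 6.393525
  V(0,0) = exp(-r*dt) * [p*3.319666 + (1-p)*6.393525] = 4.927578


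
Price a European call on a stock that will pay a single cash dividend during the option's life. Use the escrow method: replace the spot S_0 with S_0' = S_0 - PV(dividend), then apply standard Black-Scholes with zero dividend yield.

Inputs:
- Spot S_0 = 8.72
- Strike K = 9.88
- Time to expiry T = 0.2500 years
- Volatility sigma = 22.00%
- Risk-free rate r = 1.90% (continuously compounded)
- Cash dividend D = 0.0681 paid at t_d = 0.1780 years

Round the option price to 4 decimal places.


Answer: Price = 0.0613

Derivation:
PV(D) = D * exp(-r * t_d) = 0.0681 * 0.99662371 = 0.06787007
S_0' = S_0 - PV(D) = 8.7200 - 0.06787007 = 8.65212993
d1 = (ln(S_0'/K) + (r + sigma^2/2)*T) / (sigma*sqrt(T)) = -1.10824534
d2 = d1 - sigma*sqrt(T) = -1.21824534
exp(-rT) = 0.99526126
N(d1) = 0.13387794; N(d2) = 0.11156538
C = S_0' * N(d1) - K * exp(-rT) * N(d2) = 8.65212993 * 0.13387794 - 9.8800 * 0.99526126 * 0.11156538 = 0.0613


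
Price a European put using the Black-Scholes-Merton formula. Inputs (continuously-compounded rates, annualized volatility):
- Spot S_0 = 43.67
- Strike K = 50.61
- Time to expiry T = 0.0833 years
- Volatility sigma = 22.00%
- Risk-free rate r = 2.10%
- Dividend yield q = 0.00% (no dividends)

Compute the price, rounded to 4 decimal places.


Answer: Price = 6.8626

Derivation:
d1 = (ln(S/K) + (r - q + 0.5*sigma^2) * T) / (sigma * sqrt(T)) = -2.26349770
d2 = d1 - sigma * sqrt(T) = -2.32699353
exp(-rT) = 0.99825223; exp(-qT) = 1.00000000
P = K * exp(-rT) * N(-d2) - S_0 * exp(-qT) * N(-d1)
N(-d1) = 0.98819749; N(-d2) = 0.99001720
P = 50.6100 * 0.99825223 * 0.99001720 - 43.6700 * 1.00000000 * 0.98819749 = 6.8626


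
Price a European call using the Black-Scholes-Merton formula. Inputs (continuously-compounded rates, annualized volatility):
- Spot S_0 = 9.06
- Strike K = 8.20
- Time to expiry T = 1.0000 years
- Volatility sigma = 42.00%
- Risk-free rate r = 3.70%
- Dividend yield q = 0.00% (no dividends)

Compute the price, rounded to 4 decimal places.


Answer: Price = 2.0625

Derivation:
d1 = (ln(S/K) + (r - q + 0.5*sigma^2) * T) / (sigma * sqrt(T)) = 0.53555944
d2 = d1 - sigma * sqrt(T) = 0.11555944
exp(-rT) = 0.96367614; exp(-qT) = 1.00000000
C = S_0 * exp(-qT) * N(d1) - K * exp(-rT) * N(d2)
N(d1) = 0.70386847; N(d2) = 0.54599915
C = 9.0600 * 1.00000000 * 0.70386847 - 8.2000 * 0.96367614 * 0.54599915 = 2.0625


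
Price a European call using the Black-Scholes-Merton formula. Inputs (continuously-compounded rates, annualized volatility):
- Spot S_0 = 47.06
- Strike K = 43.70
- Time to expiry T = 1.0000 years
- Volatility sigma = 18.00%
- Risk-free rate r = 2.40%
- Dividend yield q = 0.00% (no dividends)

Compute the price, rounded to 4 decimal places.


d1 = (ln(S/K) + (r - q + 0.5*sigma^2) * T) / (sigma * sqrt(T)) = 0.63486267
d2 = d1 - sigma * sqrt(T) = 0.45486267
exp(-rT) = 0.97628571; exp(-qT) = 1.00000000
C = S_0 * exp(-qT) * N(d1) - K * exp(-rT) * N(d2)
N(d1) = 0.73724101; N(d2) = 0.67539598
C = 47.0600 * 1.00000000 * 0.73724101 - 43.7000 * 0.97628571 * 0.67539598 = 5.8797

Answer: Price = 5.8797


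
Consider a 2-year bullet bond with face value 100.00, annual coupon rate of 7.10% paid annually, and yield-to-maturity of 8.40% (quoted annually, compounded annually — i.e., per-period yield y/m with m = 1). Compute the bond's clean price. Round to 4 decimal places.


Answer: Price = 97.6944

Derivation:
Coupon per period c = face * coupon_rate / m = 7.100000
Periods per year m = 1; per-period yield y/m = 0.084000
Number of cashflows N = 2
Cashflows (t years, CF_t, discount factor 1/(1+y/m)^(m*t), PV):
  t = 1.0000: CF_t = 7.100000, DF = 0.922509, PV = 6.549815
  t = 2.0000: CF_t = 107.100000, DF = 0.851023, PV = 91.144592
Price P = sum_t PV_t = 97.694408


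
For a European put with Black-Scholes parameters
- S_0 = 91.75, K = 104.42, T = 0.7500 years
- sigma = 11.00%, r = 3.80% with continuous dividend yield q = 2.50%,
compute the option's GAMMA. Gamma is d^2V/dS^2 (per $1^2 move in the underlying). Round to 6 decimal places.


d1 = -1.2078822772; d2 = -1.3031450716
phi(d1) = 0.1923519848; exp(-qT) = 0.9814246877; exp(-rT) = 0.9719022941
Gamma = exp(-qT) * phi(d1) / (S * sigma * sqrt(T)) = 0.9814246877 * 0.1923519848 / (91.7500 * 0.1100 * 0.8660254038) = 0.021599

Answer: Gamma = 0.021599


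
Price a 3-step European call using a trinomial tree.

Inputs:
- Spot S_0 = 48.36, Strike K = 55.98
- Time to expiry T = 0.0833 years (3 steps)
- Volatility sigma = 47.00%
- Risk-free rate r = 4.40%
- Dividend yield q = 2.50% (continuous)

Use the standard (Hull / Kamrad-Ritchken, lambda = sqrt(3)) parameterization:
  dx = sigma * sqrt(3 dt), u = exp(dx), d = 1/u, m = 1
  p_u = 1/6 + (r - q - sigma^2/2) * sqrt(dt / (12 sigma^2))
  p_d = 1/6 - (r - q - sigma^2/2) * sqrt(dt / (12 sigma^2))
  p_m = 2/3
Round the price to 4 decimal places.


Answer: Price = V(0,0) = 0.4321

Derivation:
dt = T/N = 0.027767; dx = sigma*sqrt(3*dt) = 0.135650
u = exp(dx) = 1.145281; d = 1/u = 0.873148
p_u = 0.157307, p_m = 0.666667, p_d = 0.176026
Discount per step: exp(-r*dt) = 0.998779
Stock lattice S(k, j) with j the centered position index:
  k=0: S(0,+0) = 48.3600
  k=1: S(1,-1) = 42.2254; S(1,+0) = 48.3600; S(1,+1) = 55.3858
  k=2: S(2,-2) = 36.8691; S(2,-1) = 42.2254; S(2,+0) = 48.3600; S(2,+1) = 55.3858; S(2,+2) = 63.4323
  k=3: S(3,-3) = 32.1921; S(3,-2) = 36.8691; S(3,-1) = 42.2254; S(3,+0) = 48.3600; S(3,+1) = 55.3858; S(3,+2) = 63.4323; S(3,+3) = 72.6478
Terminal payoffs V(N, j) = max(S_T - K, 0):
  V(3,-3) = 0.000000; V(3,-2) = 0.000000; V(3,-1) = 0.000000; V(3,+0) = 0.000000; V(3,+1) = 0.000000; V(3,+2) = 7.452311; V(3,+3) = 16.667832
Backward induction: V(k, j) = exp(-r*dt) * [p_u * V(k+1, j+1) + p_m * V(k+1, j) + p_d * V(k+1, j-1)]
  V(2,-2) = exp(-r*dt) * [p_u*0.000000 + p_m*0.000000 + p_d*0.000000] = 0.000000
  V(2,-1) = exp(-r*dt) * [p_u*0.000000 + p_m*0.000000 + p_d*0.000000] = 0.000000
  V(2,+0) = exp(-r*dt) * [p_u*0.000000 + p_m*0.000000 + p_d*0.000000] = 0.000000
  V(2,+1) = exp(-r*dt) * [p_u*7.452311 + p_m*0.000000 + p_d*0.000000] = 1.170870
  V(2,+2) = exp(-r*dt) * [p_u*16.667832 + p_m*7.452311 + p_d*0.000000] = 7.580908
  V(1,-1) = exp(-r*dt) * [p_u*0.000000 + p_m*0.000000 + p_d*0.000000] = 0.000000
  V(1,+0) = exp(-r*dt) * [p_u*1.170870 + p_m*0.000000 + p_d*0.000000] = 0.183961
  V(1,+1) = exp(-r*dt) * [p_u*7.580908 + p_m*1.170870 + p_d*0.000000] = 1.970701
  V(0,+0) = exp(-r*dt) * [p_u*1.970701 + p_m*0.183961 + p_d*0.000000] = 0.432118


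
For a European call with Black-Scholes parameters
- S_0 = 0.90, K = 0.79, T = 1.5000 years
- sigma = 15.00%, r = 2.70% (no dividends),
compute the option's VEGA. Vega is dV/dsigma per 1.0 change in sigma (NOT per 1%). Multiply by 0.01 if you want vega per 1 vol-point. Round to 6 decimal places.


Answer: Vega = 0.260874

Derivation:
d1 = 1.0219097993; d2 = 0.8381980686
phi(d1) = 0.2366700381; exp(-qT) = 1.0000000000; exp(-rT) = 0.9603091645
Vega = S * exp(-qT) * phi(d1) * sqrt(T) = 0.9000 * 1.0000000000 * 0.2366700381 * 1.2247448714 = 0.260874


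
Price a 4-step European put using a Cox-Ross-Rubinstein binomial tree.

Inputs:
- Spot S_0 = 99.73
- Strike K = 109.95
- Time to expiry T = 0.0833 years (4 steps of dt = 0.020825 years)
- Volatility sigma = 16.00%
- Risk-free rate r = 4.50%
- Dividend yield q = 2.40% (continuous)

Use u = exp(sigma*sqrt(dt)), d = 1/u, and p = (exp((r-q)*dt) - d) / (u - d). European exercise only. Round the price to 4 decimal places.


Answer: Price = V(0,0) = 10.0078

Derivation:
dt = T/N = 0.020825
u = exp(sigma*sqrt(dt)) = 1.023358; d = 1/u = 0.977175
p = (exp((r-q)*dt) - d) / (u - d) = 0.503699
Discount per step: exp(-r*dt) = 0.999063
Stock lattice S(k, i) with i counting down-moves:
  k=0: S(0,0) = 99.7300
  k=1: S(1,0) = 102.0595; S(1,1) = 97.4537
  k=2: S(2,0) = 104.4434; S(2,1) = 99.7300; S(2,2) = 95.2293
  k=3: S(3,0) = 106.8830; S(3,1) = 102.0595; S(3,2) = 97.4537; S(3,3) = 93.0557
  k=4: S(4,0) = 109.3796; S(4,1) = 104.4434; S(4,2) = 99.7300; S(4,3) = 95.2293; S(4,4) = 90.9317
Terminal payoffs V(N, i) = max(K - S_T, 0):
  V(4,0) = 0.570433; V(4,1) = 5.506598; V(4,2) = 10.220000; V(4,3) = 14.720692; V(4,4) = 19.018273
Backward induction: V(k, i) = exp(-r*dt) * [p * V(k+1, i) + (1-p) * V(k+1, i+1)].
  V(3,0) = exp(-r*dt) * [p*0.570433 + (1-p)*5.506598] = 3.017426
  V(3,1) = exp(-r*dt) * [p*5.506598 + (1-p)*10.220000] = 7.838513
  V(3,2) = exp(-r*dt) * [p*10.220000 + (1-p)*14.720692] = 12.442031
  V(3,3) = exp(-r*dt) * [p*14.720692 + (1-p)*19.018273] = 16.837798
  V(2,0) = exp(-r*dt) * [p*3.017426 + (1-p)*7.838513] = 5.405067
  V(2,1) = exp(-r*dt) * [p*7.838513 + (1-p)*12.442031] = 10.113760
  V(2,2) = exp(-r*dt) * [p*12.442031 + (1-p)*16.837798] = 14.609955
  V(1,0) = exp(-r*dt) * [p*5.405067 + (1-p)*10.113760] = 7.734742
  V(1,1) = exp(-r*dt) * [p*10.113760 + (1-p)*14.609955] = 12.333660
  V(0,0) = exp(-r*dt) * [p*7.734742 + (1-p)*12.333660] = 10.007805


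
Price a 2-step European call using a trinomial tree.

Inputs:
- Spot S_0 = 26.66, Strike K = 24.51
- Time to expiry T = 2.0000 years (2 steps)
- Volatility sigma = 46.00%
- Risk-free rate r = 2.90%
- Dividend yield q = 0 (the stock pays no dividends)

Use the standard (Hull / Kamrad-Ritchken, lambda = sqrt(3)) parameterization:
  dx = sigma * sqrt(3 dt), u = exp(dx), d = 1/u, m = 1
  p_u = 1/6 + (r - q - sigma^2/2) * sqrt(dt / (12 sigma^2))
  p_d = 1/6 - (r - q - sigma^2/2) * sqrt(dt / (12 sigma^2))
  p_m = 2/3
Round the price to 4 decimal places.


dt = T/N = 1.000000; dx = sigma*sqrt(3*dt) = 0.796743
u = exp(dx) = 2.218305; d = 1/u = 0.450795
p_u = 0.118470, p_m = 0.666667, p_d = 0.214863
Discount per step: exp(-r*dt) = 0.971416
Stock lattice S(k, j) with j the centered position index:
  k=0: S(0,+0) = 26.6600
  k=1: S(1,-1) = 12.0182; S(1,+0) = 26.6600; S(1,+1) = 59.1400
  k=2: S(2,-2) = 5.4177; S(2,-1) = 12.0182; S(2,+0) = 26.6600; S(2,+1) = 59.1400; S(2,+2) = 131.1906
Terminal payoffs V(N, j) = max(S_T - K, 0):
  V(2,-2) = 0.000000; V(2,-1) = 0.000000; V(2,+0) = 2.150000; V(2,+1) = 34.630010; V(2,+2) = 106.680578
Backward induction: V(k, j) = exp(-r*dt) * [p_u * V(k+1, j+1) + p_m * V(k+1, j) + p_d * V(k+1, j-1)]
  V(1,-1) = exp(-r*dt) * [p_u*2.150000 + p_m*0.000000 + p_d*0.000000] = 0.247431
  V(1,+0) = exp(-r*dt) * [p_u*34.630010 + p_m*2.150000 + p_d*0.000000] = 5.377729
  V(1,+1) = exp(-r*dt) * [p_u*106.680578 + p_m*34.630010 + p_d*2.150000] = 35.152771
  V(0,+0) = exp(-r*dt) * [p_u*35.152771 + p_m*5.377729 + p_d*0.247431] = 7.579848

Answer: Price = V(0,0) = 7.5798
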